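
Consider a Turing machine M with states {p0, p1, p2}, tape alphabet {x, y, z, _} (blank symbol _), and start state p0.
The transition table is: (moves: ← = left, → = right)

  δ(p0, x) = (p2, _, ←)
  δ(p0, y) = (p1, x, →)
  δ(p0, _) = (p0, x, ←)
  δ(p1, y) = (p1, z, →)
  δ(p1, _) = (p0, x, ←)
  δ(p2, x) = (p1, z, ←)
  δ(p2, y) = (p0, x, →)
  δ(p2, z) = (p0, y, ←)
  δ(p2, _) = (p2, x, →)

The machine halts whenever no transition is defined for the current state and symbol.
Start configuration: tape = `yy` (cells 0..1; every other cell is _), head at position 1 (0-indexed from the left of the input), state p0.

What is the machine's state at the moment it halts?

p0 | _y[y]_   read y → write x, move →, go to p1
p1 | _yx[_]   read _ → write x, move ←, go to p0
p0 | _y[x]x   read x → write _, move ←, go to p2
p2 | _[y]_x   read y → write x, move →, go to p0
p0 | _x[_]x   read _ → write x, move ←, go to p0
p0 | _[x]xx   read x → write _, move ←, go to p2
p2 | [_]_xx   read _ → write x, move →, go to p2
p2 | x[_]xx   read _ → write x, move →, go to p2
p2 | xx[x]x   read x → write z, move ←, go to p1
p1 | x[x]zx
No transition is defined for (p1, x); M halts in state p1.

p1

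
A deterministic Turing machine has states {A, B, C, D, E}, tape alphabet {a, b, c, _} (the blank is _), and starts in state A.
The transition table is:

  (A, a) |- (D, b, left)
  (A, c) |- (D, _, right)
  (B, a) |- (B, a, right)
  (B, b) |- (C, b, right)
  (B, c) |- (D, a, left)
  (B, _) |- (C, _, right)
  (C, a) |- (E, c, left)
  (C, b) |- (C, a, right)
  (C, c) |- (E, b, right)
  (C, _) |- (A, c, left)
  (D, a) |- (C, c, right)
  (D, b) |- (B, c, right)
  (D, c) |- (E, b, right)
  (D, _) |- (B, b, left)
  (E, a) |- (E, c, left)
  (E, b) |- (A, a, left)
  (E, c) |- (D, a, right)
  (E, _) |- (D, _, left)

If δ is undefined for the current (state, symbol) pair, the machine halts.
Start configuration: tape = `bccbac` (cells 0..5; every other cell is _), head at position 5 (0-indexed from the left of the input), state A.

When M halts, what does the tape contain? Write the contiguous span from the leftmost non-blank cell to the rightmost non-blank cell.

A | bccba[c]____   read c → write _, move right, go to D
D | bccba_[_]___   read _ → write b, move left, go to B
B | bccba[_]b___   read _ → write _, move right, go to C
C | bccba_[b]___   read b → write a, move right, go to C
C | bccba_a[_]__   read _ → write c, move left, go to A
A | bccba_[a]c__   read a → write b, move left, go to D
D | bccba[_]bc__   read _ → write b, move left, go to B
B | bccb[a]bbc__   read a → write a, move right, go to B
B | bccba[b]bc__   read b → write b, move right, go to C
C | bccbab[b]c__   read b → write a, move right, go to C
C | bccbaba[c]__   read c → write b, move right, go to E
E | bccbabab[_]_   read _ → write _, move left, go to D
D | bccbaba[b]__   read b → write c, move right, go to B
B | bccbabac[_]_   read _ → write _, move right, go to C
C | bccbabac_[_]   read _ → write c, move left, go to A
A | bccbabac[_]c
The non-blank tape span at halt is bccbabac_c.

bccbabac_c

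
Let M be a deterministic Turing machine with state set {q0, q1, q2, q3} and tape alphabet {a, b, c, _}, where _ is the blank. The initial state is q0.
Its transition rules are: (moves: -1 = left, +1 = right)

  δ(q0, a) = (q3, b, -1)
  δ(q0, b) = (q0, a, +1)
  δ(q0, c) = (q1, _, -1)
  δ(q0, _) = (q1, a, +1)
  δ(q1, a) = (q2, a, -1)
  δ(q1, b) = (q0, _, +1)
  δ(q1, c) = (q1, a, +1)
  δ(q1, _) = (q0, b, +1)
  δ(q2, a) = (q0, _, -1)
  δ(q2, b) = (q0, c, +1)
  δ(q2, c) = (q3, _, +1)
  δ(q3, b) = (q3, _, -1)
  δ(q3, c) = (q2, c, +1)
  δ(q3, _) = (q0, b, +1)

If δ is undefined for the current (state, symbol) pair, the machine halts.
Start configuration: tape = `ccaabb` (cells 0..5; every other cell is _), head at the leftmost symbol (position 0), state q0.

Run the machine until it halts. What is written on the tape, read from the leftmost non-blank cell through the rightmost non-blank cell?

baa_babb

q0 | __[c]caabb   read c → write _, move -1, go to q1
q1 | _[_]_caabb   read _ → write b, move +1, go to q0
q0 | _b[_]caabb   read _ → write a, move +1, go to q1
q1 | _ba[c]aabb   read c → write a, move +1, go to q1
q1 | _baa[a]abb   read a → write a, move -1, go to q2
q2 | _ba[a]aabb   read a → write _, move -1, go to q0
q0 | _b[a]_aabb   read a → write b, move -1, go to q3
q3 | _[b]b_aabb   read b → write _, move -1, go to q3
q3 | [_]_b_aabb   read _ → write b, move +1, go to q0
q0 | b[_]b_aabb   read _ → write a, move +1, go to q1
q1 | ba[b]_aabb   read b → write _, move +1, go to q0
q0 | ba_[_]aabb   read _ → write a, move +1, go to q1
q1 | ba_a[a]abb   read a → write a, move -1, go to q2
q2 | ba_[a]aabb   read a → write _, move -1, go to q0
q0 | ba[_]_aabb   read _ → write a, move +1, go to q1
q1 | baa[_]aabb   read _ → write b, move +1, go to q0
q0 | baab[a]abb   read a → write b, move -1, go to q3
q3 | baa[b]babb   read b → write _, move -1, go to q3
q3 | ba[a]_babb
The non-blank tape span at halt is baa_babb.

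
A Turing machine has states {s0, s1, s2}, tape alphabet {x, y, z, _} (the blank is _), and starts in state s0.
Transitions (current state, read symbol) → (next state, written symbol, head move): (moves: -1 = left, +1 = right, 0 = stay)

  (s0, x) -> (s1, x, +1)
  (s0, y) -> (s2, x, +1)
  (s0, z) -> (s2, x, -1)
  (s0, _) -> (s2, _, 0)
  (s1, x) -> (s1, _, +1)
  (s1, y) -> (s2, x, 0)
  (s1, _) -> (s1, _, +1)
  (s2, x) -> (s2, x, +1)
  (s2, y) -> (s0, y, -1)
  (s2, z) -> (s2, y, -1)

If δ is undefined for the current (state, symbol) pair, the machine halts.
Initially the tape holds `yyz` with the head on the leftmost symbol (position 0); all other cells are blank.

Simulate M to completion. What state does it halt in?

s2

state=s0 head=0 tape=[y]yz_   (s0,y)→(s2,x,+1)
state=s2 head=1 tape=x[y]z_   (s2,y)→(s0,y,-1)
state=s0 head=0 tape=[x]yz_   (s0,x)→(s1,x,+1)
state=s1 head=1 tape=x[y]z_   (s1,y)→(s2,x,0)
state=s2 head=1 tape=x[x]z_   (s2,x)→(s2,x,+1)
state=s2 head=2 tape=xx[z]_   (s2,z)→(s2,y,-1)
state=s2 head=1 tape=x[x]y_   (s2,x)→(s2,x,+1)
state=s2 head=2 tape=xx[y]_   (s2,y)→(s0,y,-1)
state=s0 head=1 tape=x[x]y_   (s0,x)→(s1,x,+1)
state=s1 head=2 tape=xx[y]_   (s1,y)→(s2,x,0)
state=s2 head=2 tape=xx[x]_   (s2,x)→(s2,x,+1)
state=s2 head=3 tape=xxx[_]
No transition is defined for (s2, _); M halts in state s2.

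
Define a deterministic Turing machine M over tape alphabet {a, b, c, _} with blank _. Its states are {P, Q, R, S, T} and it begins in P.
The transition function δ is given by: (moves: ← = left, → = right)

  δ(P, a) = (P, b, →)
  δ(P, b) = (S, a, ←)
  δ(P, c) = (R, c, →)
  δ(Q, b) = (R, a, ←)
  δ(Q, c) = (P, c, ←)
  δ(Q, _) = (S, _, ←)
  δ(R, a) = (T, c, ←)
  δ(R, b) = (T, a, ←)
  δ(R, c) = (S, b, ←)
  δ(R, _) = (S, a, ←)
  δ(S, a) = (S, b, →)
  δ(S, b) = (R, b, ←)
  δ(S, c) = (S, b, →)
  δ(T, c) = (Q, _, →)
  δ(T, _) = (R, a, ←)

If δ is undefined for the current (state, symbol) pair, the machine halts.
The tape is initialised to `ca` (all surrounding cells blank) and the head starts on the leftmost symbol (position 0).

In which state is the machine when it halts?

P

P | [c]a   read c → write c, move →, go to R
R | c[a]   read a → write c, move ←, go to T
T | [c]c   read c → write _, move →, go to Q
Q | _[c]   read c → write c, move ←, go to P
P | [_]c
No transition is defined for (P, _); M halts in state P.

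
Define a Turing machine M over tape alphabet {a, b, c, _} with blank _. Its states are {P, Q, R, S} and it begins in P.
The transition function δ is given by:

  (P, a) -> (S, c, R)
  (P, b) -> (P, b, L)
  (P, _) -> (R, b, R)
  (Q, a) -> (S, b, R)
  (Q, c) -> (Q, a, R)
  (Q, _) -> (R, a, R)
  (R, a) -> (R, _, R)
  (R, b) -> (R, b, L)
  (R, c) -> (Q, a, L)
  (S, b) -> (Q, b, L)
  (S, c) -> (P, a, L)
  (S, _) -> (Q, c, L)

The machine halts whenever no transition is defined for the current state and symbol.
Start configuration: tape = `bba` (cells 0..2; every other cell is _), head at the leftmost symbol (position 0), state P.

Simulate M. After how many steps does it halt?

state=P head=0 tape=__[b]ba   (P,b)→(P,b,L)
state=P head=-1 tape=_[_]bba   (P,_)→(R,b,R)
state=R head=0 tape=_b[b]ba   (R,b)→(R,b,L)
state=R head=-1 tape=_[b]bba   (R,b)→(R,b,L)
state=R head=-2 tape=[_]bbba
M halts after 4 transitions.

4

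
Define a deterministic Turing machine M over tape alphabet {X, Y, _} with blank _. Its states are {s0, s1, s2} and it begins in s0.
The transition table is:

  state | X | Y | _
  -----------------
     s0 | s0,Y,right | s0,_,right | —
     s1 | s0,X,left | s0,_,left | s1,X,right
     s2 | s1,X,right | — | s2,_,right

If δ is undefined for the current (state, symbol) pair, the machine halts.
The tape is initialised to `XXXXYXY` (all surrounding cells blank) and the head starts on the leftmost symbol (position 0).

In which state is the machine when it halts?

s0

state=s0 head=0 tape=[X]XXXYXY_   (s0,X)→(s0,Y,right)
state=s0 head=1 tape=Y[X]XXYXY_   (s0,X)→(s0,Y,right)
state=s0 head=2 tape=YY[X]XYXY_   (s0,X)→(s0,Y,right)
state=s0 head=3 tape=YYY[X]YXY_   (s0,X)→(s0,Y,right)
state=s0 head=4 tape=YYYY[Y]XY_   (s0,Y)→(s0,_,right)
state=s0 head=5 tape=YYYY_[X]Y_   (s0,X)→(s0,Y,right)
state=s0 head=6 tape=YYYY_Y[Y]_   (s0,Y)→(s0,_,right)
state=s0 head=7 tape=YYYY_Y_[_]
No transition is defined for (s0, _); M halts in state s0.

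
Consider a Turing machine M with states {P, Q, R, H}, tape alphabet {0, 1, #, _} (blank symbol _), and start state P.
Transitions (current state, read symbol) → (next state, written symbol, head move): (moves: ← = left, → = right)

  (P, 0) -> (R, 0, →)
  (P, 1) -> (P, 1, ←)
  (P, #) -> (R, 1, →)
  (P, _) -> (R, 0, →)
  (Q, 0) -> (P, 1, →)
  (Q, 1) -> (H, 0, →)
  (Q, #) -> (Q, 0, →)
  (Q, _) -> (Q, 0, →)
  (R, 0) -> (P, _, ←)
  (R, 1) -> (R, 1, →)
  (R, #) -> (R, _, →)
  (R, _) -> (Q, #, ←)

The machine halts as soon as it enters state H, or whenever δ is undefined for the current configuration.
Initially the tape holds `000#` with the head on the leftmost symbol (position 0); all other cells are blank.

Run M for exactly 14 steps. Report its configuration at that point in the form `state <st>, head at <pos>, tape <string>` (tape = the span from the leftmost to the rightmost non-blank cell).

state=P head=0 tape=_[0]00#   (P,0)→(R,0,→)
state=R head=1 tape=_0[0]0#   (R,0)→(P,_,←)
state=P head=0 tape=_[0]_0#   (P,0)→(R,0,→)
state=R head=1 tape=_0[_]0#   (R,_)→(Q,#,←)
state=Q head=0 tape=_[0]#0#   (Q,0)→(P,1,→)
state=P head=1 tape=_1[#]0#   (P,#)→(R,1,→)
state=R head=2 tape=_11[0]#   (R,0)→(P,_,←)
state=P head=1 tape=_1[1]_#   (P,1)→(P,1,←)
state=P head=0 tape=_[1]1_#   (P,1)→(P,1,←)
state=P head=-1 tape=[_]11_#   (P,_)→(R,0,→)
state=R head=0 tape=0[1]1_#   (R,1)→(R,1,→)
state=R head=1 tape=01[1]_#   (R,1)→(R,1,→)
state=R head=2 tape=011[_]#   (R,_)→(Q,#,←)
state=Q head=1 tape=01[1]##   (Q,1)→(H,0,→)
state=H head=2 tape=010[#]#
After 14 steps: state H, head at 2, tape 010##.

state H, head at 2, tape 010##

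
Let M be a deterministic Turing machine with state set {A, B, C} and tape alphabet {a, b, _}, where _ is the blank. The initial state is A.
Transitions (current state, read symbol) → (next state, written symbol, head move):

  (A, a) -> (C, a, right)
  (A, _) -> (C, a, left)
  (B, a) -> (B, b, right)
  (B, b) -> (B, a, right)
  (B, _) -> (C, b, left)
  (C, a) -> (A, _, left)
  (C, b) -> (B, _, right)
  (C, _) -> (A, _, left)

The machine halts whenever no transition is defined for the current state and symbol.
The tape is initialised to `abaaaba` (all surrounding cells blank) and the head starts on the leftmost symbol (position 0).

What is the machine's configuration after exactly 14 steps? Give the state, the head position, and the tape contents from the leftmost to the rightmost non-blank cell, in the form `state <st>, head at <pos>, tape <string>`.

A | [a]baaaba__   read a → write a, move right, go to C
C | a[b]aaaba__   read b → write _, move right, go to B
B | a_[a]aaba__   read a → write b, move right, go to B
B | a_b[a]aba__   read a → write b, move right, go to B
B | a_bb[a]ba__   read a → write b, move right, go to B
B | a_bbb[b]a__   read b → write a, move right, go to B
B | a_bbba[a]__   read a → write b, move right, go to B
B | a_bbbab[_]_   read _ → write b, move left, go to C
C | a_bbba[b]b_   read b → write _, move right, go to B
B | a_bbba_[b]_   read b → write a, move right, go to B
B | a_bbba_a[_]   read _ → write b, move left, go to C
C | a_bbba_[a]b   read a → write _, move left, go to A
A | a_bbba[_]_b   read _ → write a, move left, go to C
C | a_bbb[a]a_b   read a → write _, move left, go to A
A | a_bb[b]_a_b
After 14 steps: state A, head at 4, tape a_bbb_a_b.

state A, head at 4, tape a_bbb_a_b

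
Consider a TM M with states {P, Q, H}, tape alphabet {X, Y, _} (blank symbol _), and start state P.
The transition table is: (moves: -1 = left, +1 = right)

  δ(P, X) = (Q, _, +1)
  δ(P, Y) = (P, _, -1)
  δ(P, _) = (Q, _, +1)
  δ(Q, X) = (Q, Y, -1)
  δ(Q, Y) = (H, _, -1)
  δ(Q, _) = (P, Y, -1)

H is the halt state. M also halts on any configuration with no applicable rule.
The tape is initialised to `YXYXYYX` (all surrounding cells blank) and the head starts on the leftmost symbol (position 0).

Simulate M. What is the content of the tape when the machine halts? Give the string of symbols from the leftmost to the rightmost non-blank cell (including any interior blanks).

XYXYYX

state=P head=0 tape=_[Y]XYXYYX   (P,Y)→(P,_,-1)
state=P head=-1 tape=[_]_XYXYYX   (P,_)→(Q,_,+1)
state=Q head=0 tape=_[_]XYXYYX   (Q,_)→(P,Y,-1)
state=P head=-1 tape=[_]YXYXYYX   (P,_)→(Q,_,+1)
state=Q head=0 tape=_[Y]XYXYYX   (Q,Y)→(H,_,-1)
state=H head=-1 tape=[_]_XYXYYX
The non-blank tape span at halt is XYXYYX.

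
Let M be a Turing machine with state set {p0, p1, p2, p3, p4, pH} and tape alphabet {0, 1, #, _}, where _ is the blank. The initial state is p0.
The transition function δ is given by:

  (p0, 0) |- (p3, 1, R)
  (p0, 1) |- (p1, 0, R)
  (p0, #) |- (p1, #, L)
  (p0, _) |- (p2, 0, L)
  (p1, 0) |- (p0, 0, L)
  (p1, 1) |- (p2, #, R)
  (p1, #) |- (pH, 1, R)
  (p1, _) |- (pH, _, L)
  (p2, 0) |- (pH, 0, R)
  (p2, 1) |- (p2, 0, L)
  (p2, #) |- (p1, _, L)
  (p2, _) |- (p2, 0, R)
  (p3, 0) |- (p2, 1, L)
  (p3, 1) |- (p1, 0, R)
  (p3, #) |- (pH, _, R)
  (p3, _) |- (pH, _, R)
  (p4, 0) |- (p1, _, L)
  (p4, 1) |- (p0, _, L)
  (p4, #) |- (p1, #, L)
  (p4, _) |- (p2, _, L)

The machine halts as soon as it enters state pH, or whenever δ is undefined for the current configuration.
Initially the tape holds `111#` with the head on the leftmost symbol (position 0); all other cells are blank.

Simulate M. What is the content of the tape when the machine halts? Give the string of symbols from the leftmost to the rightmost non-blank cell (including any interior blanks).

p0 | __[1]11#   read 1 → write 0, move R, go to p1
p1 | __0[1]1#   read 1 → write #, move R, go to p2
p2 | __0#[1]#   read 1 → write 0, move L, go to p2
p2 | __0[#]0#   read # → write _, move L, go to p1
p1 | __[0]_0#   read 0 → write 0, move L, go to p0
p0 | _[_]0_0#   read _ → write 0, move L, go to p2
p2 | [_]00_0#   read _ → write 0, move R, go to p2
p2 | 0[0]0_0#   read 0 → write 0, move R, go to pH
pH | 00[0]_0#
The non-blank tape span at halt is 000_0#.

000_0#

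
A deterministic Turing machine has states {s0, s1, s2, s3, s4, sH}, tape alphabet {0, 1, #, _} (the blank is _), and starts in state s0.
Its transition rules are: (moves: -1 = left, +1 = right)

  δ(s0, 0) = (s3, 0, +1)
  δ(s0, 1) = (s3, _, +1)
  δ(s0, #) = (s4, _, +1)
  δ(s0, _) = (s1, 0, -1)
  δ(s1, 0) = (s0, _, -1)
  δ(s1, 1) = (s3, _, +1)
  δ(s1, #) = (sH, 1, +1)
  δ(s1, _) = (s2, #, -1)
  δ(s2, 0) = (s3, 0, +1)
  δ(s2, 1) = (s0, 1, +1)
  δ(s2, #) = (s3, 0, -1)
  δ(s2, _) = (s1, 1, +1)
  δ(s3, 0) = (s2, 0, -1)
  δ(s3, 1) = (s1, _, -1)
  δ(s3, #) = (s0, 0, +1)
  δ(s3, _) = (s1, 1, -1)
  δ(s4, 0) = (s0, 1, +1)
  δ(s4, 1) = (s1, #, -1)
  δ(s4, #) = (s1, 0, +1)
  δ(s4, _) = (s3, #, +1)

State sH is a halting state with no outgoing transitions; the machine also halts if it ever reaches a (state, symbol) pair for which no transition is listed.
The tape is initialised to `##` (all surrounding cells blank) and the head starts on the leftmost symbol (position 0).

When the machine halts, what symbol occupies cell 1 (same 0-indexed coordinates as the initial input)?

state=s0 head=0 tape=__[#]#__   (s0,#)→(s4,_,+1)
state=s4 head=1 tape=___[#]__   (s4,#)→(s1,0,+1)
state=s1 head=2 tape=___0[_]_   (s1,_)→(s2,#,-1)
state=s2 head=1 tape=___[0]#_   (s2,0)→(s3,0,+1)
state=s3 head=2 tape=___0[#]_   (s3,#)→(s0,0,+1)
state=s0 head=3 tape=___00[_]   (s0,_)→(s1,0,-1)
state=s1 head=2 tape=___0[0]0   (s1,0)→(s0,_,-1)
state=s0 head=1 tape=___[0]_0   (s0,0)→(s3,0,+1)
state=s3 head=2 tape=___0[_]0   (s3,_)→(s1,1,-1)
state=s1 head=1 tape=___[0]10   (s1,0)→(s0,_,-1)
state=s0 head=0 tape=__[_]_10   (s0,_)→(s1,0,-1)
state=s1 head=-1 tape=_[_]0_10   (s1,_)→(s2,#,-1)
state=s2 head=-2 tape=[_]#0_10   (s2,_)→(s1,1,+1)
state=s1 head=-1 tape=1[#]0_10   (s1,#)→(sH,1,+1)
state=sH head=0 tape=11[0]_10
Cell 1 holds _ when M halts.

_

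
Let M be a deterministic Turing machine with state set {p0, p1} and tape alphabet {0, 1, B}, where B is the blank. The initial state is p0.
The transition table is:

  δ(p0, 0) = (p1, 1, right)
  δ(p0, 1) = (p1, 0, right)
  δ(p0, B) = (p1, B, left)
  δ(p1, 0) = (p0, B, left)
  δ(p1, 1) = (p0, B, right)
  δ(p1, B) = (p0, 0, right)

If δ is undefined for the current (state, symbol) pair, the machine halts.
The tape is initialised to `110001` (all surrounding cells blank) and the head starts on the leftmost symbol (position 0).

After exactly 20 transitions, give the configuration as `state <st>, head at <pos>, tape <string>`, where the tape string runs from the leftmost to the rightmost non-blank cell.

state p0, head at 4, tape 0B001

p0 | [1]10001B   read 1 → write 0, move right, go to p1
p1 | 0[1]0001B   read 1 → write B, move right, go to p0
p0 | 0B[0]001B   read 0 → write 1, move right, go to p1
p1 | 0B1[0]01B   read 0 → write B, move left, go to p0
p0 | 0B[1]B01B   read 1 → write 0, move right, go to p1
p1 | 0B0[B]01B   read B → write 0, move right, go to p0
p0 | 0B00[0]1B   read 0 → write 1, move right, go to p1
p1 | 0B001[1]B   read 1 → write B, move right, go to p0
p0 | 0B001B[B]   read B → write B, move left, go to p1
p1 | 0B001[B]B   read B → write 0, move right, go to p0
p0 | 0B0010[B]   read B → write B, move left, go to p1
p1 | 0B001[0]B   read 0 → write B, move left, go to p0
p0 | 0B00[1]BB   read 1 → write 0, move right, go to p1
p1 | 0B000[B]B   read B → write 0, move right, go to p0
p0 | 0B0000[B]   read B → write B, move left, go to p1
p1 | 0B000[0]B   read 0 → write B, move left, go to p0
p0 | 0B00[0]BB   read 0 → write 1, move right, go to p1
p1 | 0B001[B]B   read B → write 0, move right, go to p0
p0 | 0B0010[B]   read B → write B, move left, go to p1
p1 | 0B001[0]B   read 0 → write B, move left, go to p0
p0 | 0B00[1]BB
After 20 steps: state p0, head at 4, tape 0B001.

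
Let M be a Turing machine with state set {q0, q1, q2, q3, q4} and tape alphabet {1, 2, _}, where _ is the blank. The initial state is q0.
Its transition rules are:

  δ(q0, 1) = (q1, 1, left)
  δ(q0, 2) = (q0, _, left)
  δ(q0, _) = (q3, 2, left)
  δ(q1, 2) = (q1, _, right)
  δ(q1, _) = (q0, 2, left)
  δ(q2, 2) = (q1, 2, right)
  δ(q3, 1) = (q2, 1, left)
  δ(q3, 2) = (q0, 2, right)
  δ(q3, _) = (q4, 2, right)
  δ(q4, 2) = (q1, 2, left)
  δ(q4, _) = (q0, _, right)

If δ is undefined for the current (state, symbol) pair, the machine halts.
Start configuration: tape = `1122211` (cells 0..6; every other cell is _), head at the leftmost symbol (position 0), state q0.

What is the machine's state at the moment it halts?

q0 | ___[1]122211   read 1 → write 1, move left, go to q1
q1 | __[_]1122211   read _ → write 2, move left, go to q0
q0 | _[_]21122211   read _ → write 2, move left, go to q3
q3 | [_]221122211   read _ → write 2, move right, go to q4
q4 | 2[2]21122211   read 2 → write 2, move left, go to q1
q1 | [2]221122211   read 2 → write _, move right, go to q1
q1 | _[2]21122211   read 2 → write _, move right, go to q1
q1 | __[2]1122211   read 2 → write _, move right, go to q1
q1 | ___[1]122211
No transition is defined for (q1, 1); M halts in state q1.

q1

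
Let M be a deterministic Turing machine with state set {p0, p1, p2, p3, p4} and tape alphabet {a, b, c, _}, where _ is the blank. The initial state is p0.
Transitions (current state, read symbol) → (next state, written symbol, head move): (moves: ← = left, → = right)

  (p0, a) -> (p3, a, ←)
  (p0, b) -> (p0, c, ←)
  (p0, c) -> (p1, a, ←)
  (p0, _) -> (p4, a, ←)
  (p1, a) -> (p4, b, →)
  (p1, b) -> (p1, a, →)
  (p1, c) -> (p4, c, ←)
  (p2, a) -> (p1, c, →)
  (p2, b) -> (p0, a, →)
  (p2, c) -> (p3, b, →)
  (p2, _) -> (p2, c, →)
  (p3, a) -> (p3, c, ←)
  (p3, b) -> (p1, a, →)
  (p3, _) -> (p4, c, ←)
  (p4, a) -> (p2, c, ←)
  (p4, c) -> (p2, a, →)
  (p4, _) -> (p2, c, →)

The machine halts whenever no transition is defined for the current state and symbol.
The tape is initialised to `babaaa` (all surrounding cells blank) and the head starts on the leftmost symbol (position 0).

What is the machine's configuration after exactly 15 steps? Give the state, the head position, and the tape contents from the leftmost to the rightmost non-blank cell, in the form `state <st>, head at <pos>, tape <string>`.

state=p0 head=0 tape=__[b]abaaa   (p0,b)→(p0,c,←)
state=p0 head=-1 tape=_[_]cabaaa   (p0,_)→(p4,a,←)
state=p4 head=-2 tape=[_]acabaaa   (p4,_)→(p2,c,→)
state=p2 head=-1 tape=c[a]cabaaa   (p2,a)→(p1,c,→)
state=p1 head=0 tape=cc[c]abaaa   (p1,c)→(p4,c,←)
state=p4 head=-1 tape=c[c]cabaaa   (p4,c)→(p2,a,→)
state=p2 head=0 tape=ca[c]abaaa   (p2,c)→(p3,b,→)
state=p3 head=1 tape=cab[a]baaa   (p3,a)→(p3,c,←)
state=p3 head=0 tape=ca[b]cbaaa   (p3,b)→(p1,a,→)
state=p1 head=1 tape=caa[c]baaa   (p1,c)→(p4,c,←)
state=p4 head=0 tape=ca[a]cbaaa   (p4,a)→(p2,c,←)
state=p2 head=-1 tape=c[a]ccbaaa   (p2,a)→(p1,c,→)
state=p1 head=0 tape=cc[c]cbaaa   (p1,c)→(p4,c,←)
state=p4 head=-1 tape=c[c]ccbaaa   (p4,c)→(p2,a,→)
state=p2 head=0 tape=ca[c]cbaaa   (p2,c)→(p3,b,→)
state=p3 head=1 tape=cab[c]baaa
After 15 steps: state p3, head at 1, tape cabcbaaa.

state p3, head at 1, tape cabcbaaa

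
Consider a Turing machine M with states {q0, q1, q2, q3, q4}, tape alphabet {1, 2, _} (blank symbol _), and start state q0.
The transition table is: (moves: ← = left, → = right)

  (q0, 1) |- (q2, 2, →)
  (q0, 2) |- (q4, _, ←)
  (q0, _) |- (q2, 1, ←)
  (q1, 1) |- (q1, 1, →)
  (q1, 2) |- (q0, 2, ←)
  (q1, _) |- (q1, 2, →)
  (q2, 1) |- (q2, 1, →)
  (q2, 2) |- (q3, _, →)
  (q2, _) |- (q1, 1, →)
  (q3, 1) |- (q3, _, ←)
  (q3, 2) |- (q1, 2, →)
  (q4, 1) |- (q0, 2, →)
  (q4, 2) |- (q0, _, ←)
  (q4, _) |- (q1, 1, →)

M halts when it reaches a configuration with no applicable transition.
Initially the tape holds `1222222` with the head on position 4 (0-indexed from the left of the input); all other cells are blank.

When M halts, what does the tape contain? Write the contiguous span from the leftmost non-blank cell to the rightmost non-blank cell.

q0 | 1222[2]22   read 2 → write _, move ←, go to q4
q4 | 122[2]_22   read 2 → write _, move ←, go to q0
q0 | 12[2]__22   read 2 → write _, move ←, go to q4
q4 | 1[2]___22   read 2 → write _, move ←, go to q0
q0 | [1]____22   read 1 → write 2, move →, go to q2
q2 | 2[_]___22   read _ → write 1, move →, go to q1
q1 | 21[_]__22   read _ → write 2, move →, go to q1
q1 | 212[_]_22   read _ → write 2, move →, go to q1
q1 | 2122[_]22   read _ → write 2, move →, go to q1
q1 | 21222[2]2   read 2 → write 2, move ←, go to q0
q0 | 2122[2]22   read 2 → write _, move ←, go to q4
q4 | 212[2]_22   read 2 → write _, move ←, go to q0
q0 | 21[2]__22   read 2 → write _, move ←, go to q4
q4 | 2[1]___22   read 1 → write 2, move →, go to q0
q0 | 22[_]__22   read _ → write 1, move ←, go to q2
q2 | 2[2]1__22   read 2 → write _, move →, go to q3
q3 | 2_[1]__22   read 1 → write _, move ←, go to q3
q3 | 2[_]___22
The non-blank tape span at halt is 2____22.

2____22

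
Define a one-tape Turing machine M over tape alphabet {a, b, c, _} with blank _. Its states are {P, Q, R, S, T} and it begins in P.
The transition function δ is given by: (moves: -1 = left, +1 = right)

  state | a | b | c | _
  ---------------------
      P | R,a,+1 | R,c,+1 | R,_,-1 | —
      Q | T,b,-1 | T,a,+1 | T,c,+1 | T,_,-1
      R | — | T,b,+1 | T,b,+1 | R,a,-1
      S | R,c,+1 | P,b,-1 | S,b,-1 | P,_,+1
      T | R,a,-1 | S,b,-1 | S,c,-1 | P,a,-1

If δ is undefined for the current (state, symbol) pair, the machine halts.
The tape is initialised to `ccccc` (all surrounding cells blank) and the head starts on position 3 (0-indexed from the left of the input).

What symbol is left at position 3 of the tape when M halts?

a

state=P head=3 tape=ccc[c]c   (P,c)→(R,_,-1)
state=R head=2 tape=cc[c]_c   (R,c)→(T,b,+1)
state=T head=3 tape=ccb[_]c   (T,_)→(P,a,-1)
state=P head=2 tape=cc[b]ac   (P,b)→(R,c,+1)
state=R head=3 tape=ccc[a]c
Cell 3 holds a when M halts.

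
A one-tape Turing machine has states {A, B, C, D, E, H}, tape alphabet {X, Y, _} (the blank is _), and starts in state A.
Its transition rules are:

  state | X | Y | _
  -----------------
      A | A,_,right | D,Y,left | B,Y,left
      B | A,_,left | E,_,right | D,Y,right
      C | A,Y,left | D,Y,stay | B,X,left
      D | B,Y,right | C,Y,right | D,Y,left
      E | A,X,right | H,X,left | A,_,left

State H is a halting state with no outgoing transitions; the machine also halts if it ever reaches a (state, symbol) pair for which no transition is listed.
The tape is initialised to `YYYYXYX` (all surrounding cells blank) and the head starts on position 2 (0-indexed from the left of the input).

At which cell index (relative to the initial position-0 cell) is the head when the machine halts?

5

A | YY[Y]YXYX__   read Y → write Y, move left, go to D
D | Y[Y]YYXYX__   read Y → write Y, move right, go to C
C | YY[Y]YXYX__   read Y → write Y, move stay, go to D
D | YY[Y]YXYX__   read Y → write Y, move right, go to C
C | YYY[Y]XYX__   read Y → write Y, move stay, go to D
D | YYY[Y]XYX__   read Y → write Y, move right, go to C
C | YYYY[X]YX__   read X → write Y, move left, go to A
A | YYY[Y]YYX__   read Y → write Y, move left, go to D
D | YY[Y]YYYX__   read Y → write Y, move right, go to C
C | YYY[Y]YYX__   read Y → write Y, move stay, go to D
D | YYY[Y]YYX__   read Y → write Y, move right, go to C
C | YYYY[Y]YX__   read Y → write Y, move stay, go to D
D | YYYY[Y]YX__   read Y → write Y, move right, go to C
C | YYYYY[Y]X__   read Y → write Y, move stay, go to D
D | YYYYY[Y]X__   read Y → write Y, move right, go to C
C | YYYYYY[X]__   read X → write Y, move left, go to A
A | YYYYY[Y]Y__   read Y → write Y, move left, go to D
D | YYYY[Y]YY__   read Y → write Y, move right, go to C
C | YYYYY[Y]Y__   read Y → write Y, move stay, go to D
D | YYYYY[Y]Y__   read Y → write Y, move right, go to C
C | YYYYYY[Y]__   read Y → write Y, move stay, go to D
D | YYYYYY[Y]__   read Y → write Y, move right, go to C
C | YYYYYYY[_]_   read _ → write X, move left, go to B
B | YYYYYY[Y]X_   read Y → write _, move right, go to E
E | YYYYYY_[X]_   read X → write X, move right, go to A
A | YYYYYY_X[_]   read _ → write Y, move left, go to B
B | YYYYYY_[X]Y   read X → write _, move left, go to A
A | YYYYYY[_]_Y   read _ → write Y, move left, go to B
B | YYYYY[Y]Y_Y   read Y → write _, move right, go to E
E | YYYYY_[Y]_Y   read Y → write X, move left, go to H
H | YYYYY[_]X_Y
At halt the head is at cell 5.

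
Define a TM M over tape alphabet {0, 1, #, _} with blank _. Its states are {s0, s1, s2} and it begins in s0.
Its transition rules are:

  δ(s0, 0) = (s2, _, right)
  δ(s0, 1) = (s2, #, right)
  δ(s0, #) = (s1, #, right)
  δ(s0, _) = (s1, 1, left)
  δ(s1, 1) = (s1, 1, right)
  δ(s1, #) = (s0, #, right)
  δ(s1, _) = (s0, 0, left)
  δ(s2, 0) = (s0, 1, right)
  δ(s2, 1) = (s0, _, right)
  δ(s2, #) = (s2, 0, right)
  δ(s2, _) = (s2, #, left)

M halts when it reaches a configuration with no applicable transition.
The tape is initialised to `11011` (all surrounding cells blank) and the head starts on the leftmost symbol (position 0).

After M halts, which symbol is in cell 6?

state=s0 head=0 tape=[1]1011___   (s0,1)→(s2,#,right)
state=s2 head=1 tape=#[1]011___   (s2,1)→(s0,_,right)
state=s0 head=2 tape=#_[0]11___   (s0,0)→(s2,_,right)
state=s2 head=3 tape=#__[1]1___   (s2,1)→(s0,_,right)
state=s0 head=4 tape=#___[1]___   (s0,1)→(s2,#,right)
state=s2 head=5 tape=#___#[_]__   (s2,_)→(s2,#,left)
state=s2 head=4 tape=#___[#]#__   (s2,#)→(s2,0,right)
state=s2 head=5 tape=#___0[#]__   (s2,#)→(s2,0,right)
state=s2 head=6 tape=#___00[_]_   (s2,_)→(s2,#,left)
state=s2 head=5 tape=#___0[0]#_   (s2,0)→(s0,1,right)
state=s0 head=6 tape=#___01[#]_   (s0,#)→(s1,#,right)
state=s1 head=7 tape=#___01#[_]   (s1,_)→(s0,0,left)
state=s0 head=6 tape=#___01[#]0   (s0,#)→(s1,#,right)
state=s1 head=7 tape=#___01#[0]
Cell 6 holds # when M halts.

#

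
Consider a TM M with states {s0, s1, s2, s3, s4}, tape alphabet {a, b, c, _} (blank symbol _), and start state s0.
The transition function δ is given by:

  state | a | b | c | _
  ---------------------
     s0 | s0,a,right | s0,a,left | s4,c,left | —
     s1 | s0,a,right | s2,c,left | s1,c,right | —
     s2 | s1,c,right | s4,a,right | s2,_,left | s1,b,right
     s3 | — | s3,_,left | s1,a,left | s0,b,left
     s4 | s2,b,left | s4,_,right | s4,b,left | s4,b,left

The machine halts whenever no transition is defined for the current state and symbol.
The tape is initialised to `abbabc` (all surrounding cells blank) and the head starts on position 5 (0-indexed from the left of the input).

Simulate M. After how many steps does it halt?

31

state=s0 head=5 tape=_abbab[c]__   (s0,c)→(s4,c,left)
state=s4 head=4 tape=_abba[b]c__   (s4,b)→(s4,_,right)
state=s4 head=5 tape=_abba_[c]__   (s4,c)→(s4,b,left)
state=s4 head=4 tape=_abba[_]b__   (s4,_)→(s4,b,left)
state=s4 head=3 tape=_abb[a]bb__   (s4,a)→(s2,b,left)
state=s2 head=2 tape=_ab[b]bbb__   (s2,b)→(s4,a,right)
state=s4 head=3 tape=_aba[b]bb__   (s4,b)→(s4,_,right)
state=s4 head=4 tape=_aba_[b]b__   (s4,b)→(s4,_,right)
state=s4 head=5 tape=_aba__[b]__   (s4,b)→(s4,_,right)
state=s4 head=6 tape=_aba___[_]_   (s4,_)→(s4,b,left)
state=s4 head=5 tape=_aba__[_]b_   (s4,_)→(s4,b,left)
state=s4 head=4 tape=_aba_[_]bb_   (s4,_)→(s4,b,left)
state=s4 head=3 tape=_aba[_]bbb_   (s4,_)→(s4,b,left)
state=s4 head=2 tape=_ab[a]bbbb_   (s4,a)→(s2,b,left)
state=s2 head=1 tape=_a[b]bbbbb_   (s2,b)→(s4,a,right)
state=s4 head=2 tape=_aa[b]bbbb_   (s4,b)→(s4,_,right)
state=s4 head=3 tape=_aa_[b]bbb_   (s4,b)→(s4,_,right)
state=s4 head=4 tape=_aa__[b]bb_   (s4,b)→(s4,_,right)
state=s4 head=5 tape=_aa___[b]b_   (s4,b)→(s4,_,right)
state=s4 head=6 tape=_aa____[b]_   (s4,b)→(s4,_,right)
state=s4 head=7 tape=_aa_____[_]   (s4,_)→(s4,b,left)
state=s4 head=6 tape=_aa____[_]b   (s4,_)→(s4,b,left)
state=s4 head=5 tape=_aa___[_]bb   (s4,_)→(s4,b,left)
state=s4 head=4 tape=_aa__[_]bbb   (s4,_)→(s4,b,left)
state=s4 head=3 tape=_aa_[_]bbbb   (s4,_)→(s4,b,left)
state=s4 head=2 tape=_aa[_]bbbbb   (s4,_)→(s4,b,left)
state=s4 head=1 tape=_a[a]bbbbbb   (s4,a)→(s2,b,left)
state=s2 head=0 tape=_[a]bbbbbbb   (s2,a)→(s1,c,right)
state=s1 head=1 tape=_c[b]bbbbbb   (s1,b)→(s2,c,left)
state=s2 head=0 tape=_[c]cbbbbbb   (s2,c)→(s2,_,left)
state=s2 head=-1 tape=[_]_cbbbbbb   (s2,_)→(s1,b,right)
state=s1 head=0 tape=b[_]cbbbbbb
M halts after 31 transitions.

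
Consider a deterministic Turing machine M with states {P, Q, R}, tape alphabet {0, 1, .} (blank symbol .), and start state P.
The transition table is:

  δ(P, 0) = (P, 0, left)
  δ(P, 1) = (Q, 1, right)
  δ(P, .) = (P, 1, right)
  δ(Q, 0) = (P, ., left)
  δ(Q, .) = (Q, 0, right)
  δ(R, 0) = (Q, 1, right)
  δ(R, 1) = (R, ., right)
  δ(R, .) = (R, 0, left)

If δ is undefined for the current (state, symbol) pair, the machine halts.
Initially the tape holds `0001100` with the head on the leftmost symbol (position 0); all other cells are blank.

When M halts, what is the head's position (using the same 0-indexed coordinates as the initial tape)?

3

state=P head=0 tape=.[0]001100   (P,0)→(P,0,left)
state=P head=-1 tape=[.]0001100   (P,.)→(P,1,right)
state=P head=0 tape=1[0]001100   (P,0)→(P,0,left)
state=P head=-1 tape=[1]0001100   (P,1)→(Q,1,right)
state=Q head=0 tape=1[0]001100   (Q,0)→(P,.,left)
state=P head=-1 tape=[1].001100   (P,1)→(Q,1,right)
state=Q head=0 tape=1[.]001100   (Q,.)→(Q,0,right)
state=Q head=1 tape=10[0]01100   (Q,0)→(P,.,left)
state=P head=0 tape=1[0].01100   (P,0)→(P,0,left)
state=P head=-1 tape=[1]0.01100   (P,1)→(Q,1,right)
state=Q head=0 tape=1[0].01100   (Q,0)→(P,.,left)
state=P head=-1 tape=[1]..01100   (P,1)→(Q,1,right)
state=Q head=0 tape=1[.].01100   (Q,.)→(Q,0,right)
state=Q head=1 tape=10[.]01100   (Q,.)→(Q,0,right)
state=Q head=2 tape=100[0]1100   (Q,0)→(P,.,left)
state=P head=1 tape=10[0].1100   (P,0)→(P,0,left)
state=P head=0 tape=1[0]0.1100   (P,0)→(P,0,left)
state=P head=-1 tape=[1]00.1100   (P,1)→(Q,1,right)
state=Q head=0 tape=1[0]0.1100   (Q,0)→(P,.,left)
state=P head=-1 tape=[1].0.1100   (P,1)→(Q,1,right)
state=Q head=0 tape=1[.]0.1100   (Q,.)→(Q,0,right)
state=Q head=1 tape=10[0].1100   (Q,0)→(P,.,left)
state=P head=0 tape=1[0]..1100   (P,0)→(P,0,left)
state=P head=-1 tape=[1]0..1100   (P,1)→(Q,1,right)
state=Q head=0 tape=1[0]..1100   (Q,0)→(P,.,left)
state=P head=-1 tape=[1]...1100   (P,1)→(Q,1,right)
state=Q head=0 tape=1[.]..1100   (Q,.)→(Q,0,right)
state=Q head=1 tape=10[.].1100   (Q,.)→(Q,0,right)
state=Q head=2 tape=100[.]1100   (Q,.)→(Q,0,right)
state=Q head=3 tape=1000[1]100
At halt the head is at cell 3.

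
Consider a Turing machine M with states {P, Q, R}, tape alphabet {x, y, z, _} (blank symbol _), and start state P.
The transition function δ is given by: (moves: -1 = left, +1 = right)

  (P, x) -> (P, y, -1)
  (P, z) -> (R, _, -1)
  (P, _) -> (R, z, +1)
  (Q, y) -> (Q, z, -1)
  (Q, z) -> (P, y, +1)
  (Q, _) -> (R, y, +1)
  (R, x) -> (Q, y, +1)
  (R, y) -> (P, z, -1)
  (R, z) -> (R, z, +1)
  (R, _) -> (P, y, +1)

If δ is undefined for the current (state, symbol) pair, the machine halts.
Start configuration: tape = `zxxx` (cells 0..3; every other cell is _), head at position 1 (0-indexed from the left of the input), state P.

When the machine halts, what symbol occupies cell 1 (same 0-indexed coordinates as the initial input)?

state=P head=1 tape=___z[x]xx   (P,x)→(P,y,-1)
state=P head=0 tape=___[z]yxx   (P,z)→(R,_,-1)
state=R head=-1 tape=__[_]_yxx   (R,_)→(P,y,+1)
state=P head=0 tape=__y[_]yxx   (P,_)→(R,z,+1)
state=R head=1 tape=__yz[y]xx   (R,y)→(P,z,-1)
state=P head=0 tape=__y[z]zxx   (P,z)→(R,_,-1)
state=R head=-1 tape=__[y]_zxx   (R,y)→(P,z,-1)
state=P head=-2 tape=_[_]z_zxx   (P,_)→(R,z,+1)
state=R head=-1 tape=_z[z]_zxx   (R,z)→(R,z,+1)
state=R head=0 tape=_zz[_]zxx   (R,_)→(P,y,+1)
state=P head=1 tape=_zzy[z]xx   (P,z)→(R,_,-1)
state=R head=0 tape=_zz[y]_xx   (R,y)→(P,z,-1)
state=P head=-1 tape=_z[z]z_xx   (P,z)→(R,_,-1)
state=R head=-2 tape=_[z]_z_xx   (R,z)→(R,z,+1)
state=R head=-1 tape=_z[_]z_xx   (R,_)→(P,y,+1)
state=P head=0 tape=_zy[z]_xx   (P,z)→(R,_,-1)
state=R head=-1 tape=_z[y]__xx   (R,y)→(P,z,-1)
state=P head=-2 tape=_[z]z__xx   (P,z)→(R,_,-1)
state=R head=-3 tape=[_]_z__xx   (R,_)→(P,y,+1)
state=P head=-2 tape=y[_]z__xx   (P,_)→(R,z,+1)
state=R head=-1 tape=yz[z]__xx   (R,z)→(R,z,+1)
state=R head=0 tape=yzz[_]_xx   (R,_)→(P,y,+1)
state=P head=1 tape=yzzy[_]xx   (P,_)→(R,z,+1)
state=R head=2 tape=yzzyz[x]x   (R,x)→(Q,y,+1)
state=Q head=3 tape=yzzyzy[x]
Cell 1 holds z when M halts.

z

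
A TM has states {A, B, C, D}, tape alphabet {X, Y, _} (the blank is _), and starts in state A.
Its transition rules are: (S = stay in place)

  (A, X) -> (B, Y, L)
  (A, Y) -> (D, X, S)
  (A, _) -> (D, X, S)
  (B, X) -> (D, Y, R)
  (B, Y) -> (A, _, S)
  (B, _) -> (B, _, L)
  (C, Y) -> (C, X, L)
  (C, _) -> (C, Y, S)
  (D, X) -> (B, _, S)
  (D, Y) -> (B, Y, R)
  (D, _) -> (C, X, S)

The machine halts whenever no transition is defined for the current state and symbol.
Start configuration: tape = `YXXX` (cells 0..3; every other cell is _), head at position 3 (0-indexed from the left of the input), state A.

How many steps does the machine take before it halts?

14

A | YXX[X]_   read X → write Y, move L, go to B
B | YX[X]Y_   read X → write Y, move R, go to D
D | YXY[Y]_   read Y → write Y, move R, go to B
B | YXYY[_]   read _ → write _, move L, go to B
B | YXY[Y]_   read Y → write _, move S, go to A
A | YXY[_]_   read _ → write X, move S, go to D
D | YXY[X]_   read X → write _, move S, go to B
B | YXY[_]_   read _ → write _, move L, go to B
B | YX[Y]__   read Y → write _, move S, go to A
A | YX[_]__   read _ → write X, move S, go to D
D | YX[X]__   read X → write _, move S, go to B
B | YX[_]__   read _ → write _, move L, go to B
B | Y[X]___   read X → write Y, move R, go to D
D | YY[_]__   read _ → write X, move S, go to C
C | YY[X]__
M halts after 14 transitions.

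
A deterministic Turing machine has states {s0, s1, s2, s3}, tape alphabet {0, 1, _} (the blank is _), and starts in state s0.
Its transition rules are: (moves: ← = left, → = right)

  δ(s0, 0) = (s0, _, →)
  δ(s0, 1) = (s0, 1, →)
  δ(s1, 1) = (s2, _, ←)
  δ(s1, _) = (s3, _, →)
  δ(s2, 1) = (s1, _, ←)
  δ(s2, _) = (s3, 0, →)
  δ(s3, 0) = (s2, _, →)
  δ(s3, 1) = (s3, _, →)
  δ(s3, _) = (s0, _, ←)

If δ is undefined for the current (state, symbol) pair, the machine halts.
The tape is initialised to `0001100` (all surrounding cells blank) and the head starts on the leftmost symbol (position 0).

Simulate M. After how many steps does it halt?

7

s0 | [0]001100_   read 0 → write _, move →, go to s0
s0 | _[0]01100_   read 0 → write _, move →, go to s0
s0 | __[0]1100_   read 0 → write _, move →, go to s0
s0 | ___[1]100_   read 1 → write 1, move →, go to s0
s0 | ___1[1]00_   read 1 → write 1, move →, go to s0
s0 | ___11[0]0_   read 0 → write _, move →, go to s0
s0 | ___11_[0]_   read 0 → write _, move →, go to s0
s0 | ___11__[_]
M halts after 7 transitions.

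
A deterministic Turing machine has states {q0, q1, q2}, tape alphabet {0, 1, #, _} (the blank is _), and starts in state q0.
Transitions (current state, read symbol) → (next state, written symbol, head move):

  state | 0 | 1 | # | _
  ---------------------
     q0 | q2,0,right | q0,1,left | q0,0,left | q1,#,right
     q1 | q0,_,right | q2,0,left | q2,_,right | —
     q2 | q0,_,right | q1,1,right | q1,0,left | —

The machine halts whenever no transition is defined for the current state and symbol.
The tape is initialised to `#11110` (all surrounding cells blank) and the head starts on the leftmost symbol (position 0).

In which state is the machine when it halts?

q0 | _[#]11110__   read # → write 0, move left, go to q0
q0 | [_]011110__   read _ → write #, move right, go to q1
q1 | #[0]11110__   read 0 → write _, move right, go to q0
q0 | #_[1]1110__   read 1 → write 1, move left, go to q0
q0 | #[_]11110__   read _ → write #, move right, go to q1
q1 | ##[1]1110__   read 1 → write 0, move left, go to q2
q2 | #[#]01110__   read # → write 0, move left, go to q1
q1 | [#]001110__   read # → write _, move right, go to q2
q2 | _[0]01110__   read 0 → write _, move right, go to q0
q0 | __[0]1110__   read 0 → write 0, move right, go to q2
q2 | __0[1]110__   read 1 → write 1, move right, go to q1
q1 | __01[1]10__   read 1 → write 0, move left, go to q2
q2 | __0[1]010__   read 1 → write 1, move right, go to q1
q1 | __01[0]10__   read 0 → write _, move right, go to q0
q0 | __01_[1]0__   read 1 → write 1, move left, go to q0
q0 | __01[_]10__   read _ → write #, move right, go to q1
q1 | __01#[1]0__   read 1 → write 0, move left, go to q2
q2 | __01[#]00__   read # → write 0, move left, go to q1
q1 | __0[1]000__   read 1 → write 0, move left, go to q2
q2 | __[0]0000__   read 0 → write _, move right, go to q0
q0 | ___[0]000__   read 0 → write 0, move right, go to q2
q2 | ___0[0]00__   read 0 → write _, move right, go to q0
q0 | ___0_[0]0__   read 0 → write 0, move right, go to q2
q2 | ___0_0[0]__   read 0 → write _, move right, go to q0
q0 | ___0_0_[_]_   read _ → write #, move right, go to q1
q1 | ___0_0_#[_]
No transition is defined for (q1, _); M halts in state q1.

q1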